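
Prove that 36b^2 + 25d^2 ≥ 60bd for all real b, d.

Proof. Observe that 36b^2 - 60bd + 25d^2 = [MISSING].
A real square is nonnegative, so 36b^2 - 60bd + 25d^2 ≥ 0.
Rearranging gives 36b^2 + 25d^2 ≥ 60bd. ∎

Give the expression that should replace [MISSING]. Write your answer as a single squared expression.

36b^2 - 60bd + 25d^2 is a perfect-square trinomial: the outer terms are (6b)^2 and (5d)^2, and the cross term is -2·6b·5d.
So 36b^2 - 60bd + 25d^2 = (6b - 5d)^2 ≥ 0.

(6b - 5d)^2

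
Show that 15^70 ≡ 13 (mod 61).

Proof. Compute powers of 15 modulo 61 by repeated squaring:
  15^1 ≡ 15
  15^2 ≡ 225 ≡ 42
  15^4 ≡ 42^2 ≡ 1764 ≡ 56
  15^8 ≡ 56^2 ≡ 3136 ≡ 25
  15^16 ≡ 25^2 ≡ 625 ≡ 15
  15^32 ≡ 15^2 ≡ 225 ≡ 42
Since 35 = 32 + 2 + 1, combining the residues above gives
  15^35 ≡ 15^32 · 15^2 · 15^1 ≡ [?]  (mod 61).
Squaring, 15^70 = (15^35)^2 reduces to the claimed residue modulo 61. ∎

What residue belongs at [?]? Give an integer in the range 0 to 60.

Multiply the listed residues: 42 · 42 · 15 = 1764 → 26460.
Reducing modulo 61: 26460 = 433·61 + 47, so 15^35 ≡ 47.

47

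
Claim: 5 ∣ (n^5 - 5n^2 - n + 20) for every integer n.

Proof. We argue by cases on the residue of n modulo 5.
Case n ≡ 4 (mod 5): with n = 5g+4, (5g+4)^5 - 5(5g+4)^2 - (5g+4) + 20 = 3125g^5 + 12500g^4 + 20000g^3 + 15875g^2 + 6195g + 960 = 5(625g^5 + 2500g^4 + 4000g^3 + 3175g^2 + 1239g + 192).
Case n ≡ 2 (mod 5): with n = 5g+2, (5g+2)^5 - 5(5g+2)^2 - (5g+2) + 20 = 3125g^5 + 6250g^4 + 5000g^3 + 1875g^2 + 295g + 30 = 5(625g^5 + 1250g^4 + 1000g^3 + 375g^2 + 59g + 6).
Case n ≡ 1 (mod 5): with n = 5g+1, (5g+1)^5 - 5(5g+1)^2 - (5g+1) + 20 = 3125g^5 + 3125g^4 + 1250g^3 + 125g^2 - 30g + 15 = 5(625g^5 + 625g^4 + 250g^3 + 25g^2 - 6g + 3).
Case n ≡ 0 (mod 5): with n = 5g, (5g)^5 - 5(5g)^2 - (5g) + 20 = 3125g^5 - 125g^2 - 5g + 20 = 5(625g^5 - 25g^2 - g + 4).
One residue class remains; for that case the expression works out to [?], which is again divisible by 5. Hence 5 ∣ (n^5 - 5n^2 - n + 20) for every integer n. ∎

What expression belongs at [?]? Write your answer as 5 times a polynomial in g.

5(625g^5 + 1875g^4 + 2250g^3 + 1325g^2 + 374g + 43)

The residues treated are {4, 2, 1, 0}, so the missing case is n ≡ 3 (mod 5); write n = 5g+3.
Then (5g+3)^5 - 5(5g+3)^2 - (5g+3) + 20 = 3125g^5 + 9375g^4 + 11250g^3 + 6625g^2 + 1870g + 215 = 5(625g^5 + 1875g^4 + 2250g^3 + 1325g^2 + 374g + 43).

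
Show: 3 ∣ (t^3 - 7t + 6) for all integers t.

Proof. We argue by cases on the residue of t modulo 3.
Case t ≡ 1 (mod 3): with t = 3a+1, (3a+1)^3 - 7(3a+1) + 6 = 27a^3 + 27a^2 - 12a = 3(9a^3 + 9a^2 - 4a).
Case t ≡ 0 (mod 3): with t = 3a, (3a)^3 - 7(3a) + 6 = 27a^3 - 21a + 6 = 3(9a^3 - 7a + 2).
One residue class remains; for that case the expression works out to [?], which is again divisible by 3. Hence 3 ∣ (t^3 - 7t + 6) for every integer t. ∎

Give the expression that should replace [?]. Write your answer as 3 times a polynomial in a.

3(9a^3 + 18a^2 + 5a)

The residues treated are {1, 0}, so the missing case is t ≡ 2 (mod 3); write t = 3a+2.
Then (3a+2)^3 - 7(3a+2) + 6 = 27a^3 + 54a^2 + 15a = 3(9a^3 + 18a^2 + 5a).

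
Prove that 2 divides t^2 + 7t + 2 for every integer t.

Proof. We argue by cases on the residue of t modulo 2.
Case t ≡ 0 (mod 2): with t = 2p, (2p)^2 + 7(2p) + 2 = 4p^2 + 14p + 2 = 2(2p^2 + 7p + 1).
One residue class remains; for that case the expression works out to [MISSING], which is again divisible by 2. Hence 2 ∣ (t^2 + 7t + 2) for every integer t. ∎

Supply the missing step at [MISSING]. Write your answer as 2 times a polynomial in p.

Only t ≡ 1 (mod 2) is unaccounted for. Put t = 2p+1:
(2p+1)^2 + 7(2p+1) + 2 expands to 4p^2 + 18p + 10,
and factoring out 2 leaves 2(2p^2 + 9p + 5).

2(2p^2 + 9p + 5)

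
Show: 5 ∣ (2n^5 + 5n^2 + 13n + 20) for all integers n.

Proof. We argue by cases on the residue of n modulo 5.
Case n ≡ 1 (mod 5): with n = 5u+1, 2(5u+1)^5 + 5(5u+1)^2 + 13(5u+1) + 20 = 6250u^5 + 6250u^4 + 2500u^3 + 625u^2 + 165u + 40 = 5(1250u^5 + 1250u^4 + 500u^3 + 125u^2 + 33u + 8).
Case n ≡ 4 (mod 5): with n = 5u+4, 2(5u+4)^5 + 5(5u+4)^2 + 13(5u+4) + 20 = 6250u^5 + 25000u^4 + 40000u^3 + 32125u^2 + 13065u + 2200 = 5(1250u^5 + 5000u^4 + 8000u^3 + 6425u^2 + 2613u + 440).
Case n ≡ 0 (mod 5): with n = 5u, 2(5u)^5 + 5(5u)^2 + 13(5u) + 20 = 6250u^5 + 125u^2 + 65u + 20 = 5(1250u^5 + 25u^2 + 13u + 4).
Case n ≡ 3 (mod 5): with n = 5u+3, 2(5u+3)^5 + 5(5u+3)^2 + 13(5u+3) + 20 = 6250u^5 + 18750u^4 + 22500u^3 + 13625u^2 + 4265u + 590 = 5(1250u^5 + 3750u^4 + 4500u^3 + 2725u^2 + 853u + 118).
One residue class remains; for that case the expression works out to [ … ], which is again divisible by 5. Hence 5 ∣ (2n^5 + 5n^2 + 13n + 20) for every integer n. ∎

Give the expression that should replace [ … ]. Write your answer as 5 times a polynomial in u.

Only n ≡ 2 (mod 5) is unaccounted for. Put n = 5u+2:
2(5u+2)^5 + 5(5u+2)^2 + 13(5u+2) + 20 expands to 6250u^5 + 12500u^4 + 10000u^3 + 4125u^2 + 965u + 130,
and factoring out 5 leaves 5(1250u^5 + 2500u^4 + 2000u^3 + 825u^2 + 193u + 26).

5(1250u^5 + 2500u^4 + 2000u^3 + 825u^2 + 193u + 26)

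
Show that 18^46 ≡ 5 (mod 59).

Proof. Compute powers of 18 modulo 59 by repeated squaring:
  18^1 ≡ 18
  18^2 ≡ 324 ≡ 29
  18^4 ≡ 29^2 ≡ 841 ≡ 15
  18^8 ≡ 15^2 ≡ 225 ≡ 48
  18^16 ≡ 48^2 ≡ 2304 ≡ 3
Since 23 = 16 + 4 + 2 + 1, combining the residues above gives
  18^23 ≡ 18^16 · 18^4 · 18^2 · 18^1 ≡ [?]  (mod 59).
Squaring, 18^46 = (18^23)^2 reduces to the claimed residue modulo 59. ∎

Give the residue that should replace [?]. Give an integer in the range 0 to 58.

Multiply the listed residues: 3 · 15 · 29 · 18 = 45 → 1305 → 23490.
Reducing modulo 59: 23490 = 398·59 + 8, so 18^23 ≡ 8.

8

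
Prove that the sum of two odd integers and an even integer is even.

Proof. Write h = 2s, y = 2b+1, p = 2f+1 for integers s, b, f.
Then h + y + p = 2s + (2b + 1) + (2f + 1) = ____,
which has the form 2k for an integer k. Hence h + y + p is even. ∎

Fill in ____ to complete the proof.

2(b + f + s + 1)

Expanding: 2s + (2b + 1) + (2f + 1) = 2b + 2f + 2s + 2.
Every term is even; pulling out the factor of 2 gives 2(b + f + s + 1).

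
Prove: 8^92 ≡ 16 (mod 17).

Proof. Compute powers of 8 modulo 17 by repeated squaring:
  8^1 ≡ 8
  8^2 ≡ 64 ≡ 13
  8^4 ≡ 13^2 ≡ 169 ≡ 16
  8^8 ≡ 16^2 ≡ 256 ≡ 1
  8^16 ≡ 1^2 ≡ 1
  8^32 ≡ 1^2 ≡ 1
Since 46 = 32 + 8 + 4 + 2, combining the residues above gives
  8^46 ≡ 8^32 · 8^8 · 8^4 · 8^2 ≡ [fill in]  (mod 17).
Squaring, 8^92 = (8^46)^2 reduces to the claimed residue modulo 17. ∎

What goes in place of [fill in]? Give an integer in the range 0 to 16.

4

8^32 · 8^8 · 8^4 · 8^2 ≡ 1 · 1 · 16 · 13 = 208.
208 mod 17 = 4, so 8^46 ≡ 4 (mod 17).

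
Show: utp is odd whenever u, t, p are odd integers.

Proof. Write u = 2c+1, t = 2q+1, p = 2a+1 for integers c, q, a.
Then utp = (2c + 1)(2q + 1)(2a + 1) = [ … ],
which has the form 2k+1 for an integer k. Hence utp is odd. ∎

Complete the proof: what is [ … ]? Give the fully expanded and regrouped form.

(2c + 1)(2q + 1)(2a + 1) = 8acq + 4ac + 4aq + 2a + 4cq + 2c + 2q + 1
= 2(4acq + 2ac + 2aq + a + 2cq + c + q) + 1.
Since 4acq + 2ac + 2aq + a + 2cq + c + q is an integer, the product is of the form 2k+1 for an integer k.

2(4acq + 2ac + 2aq + a + 2cq + c + q) + 1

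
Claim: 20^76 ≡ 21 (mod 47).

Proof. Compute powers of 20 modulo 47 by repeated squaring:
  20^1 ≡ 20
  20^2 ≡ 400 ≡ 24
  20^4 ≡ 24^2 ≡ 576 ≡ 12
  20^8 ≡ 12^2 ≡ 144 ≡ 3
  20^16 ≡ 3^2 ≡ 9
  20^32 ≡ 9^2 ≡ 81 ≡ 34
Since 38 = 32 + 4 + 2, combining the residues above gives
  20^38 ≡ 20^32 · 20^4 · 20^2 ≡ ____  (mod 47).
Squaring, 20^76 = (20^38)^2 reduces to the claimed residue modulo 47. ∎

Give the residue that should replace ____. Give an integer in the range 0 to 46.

20^32 · 20^4 · 20^2 ≡ 34 · 12 · 24 = 9792.
9792 mod 47 = 16, so 20^38 ≡ 16 (mod 47).

16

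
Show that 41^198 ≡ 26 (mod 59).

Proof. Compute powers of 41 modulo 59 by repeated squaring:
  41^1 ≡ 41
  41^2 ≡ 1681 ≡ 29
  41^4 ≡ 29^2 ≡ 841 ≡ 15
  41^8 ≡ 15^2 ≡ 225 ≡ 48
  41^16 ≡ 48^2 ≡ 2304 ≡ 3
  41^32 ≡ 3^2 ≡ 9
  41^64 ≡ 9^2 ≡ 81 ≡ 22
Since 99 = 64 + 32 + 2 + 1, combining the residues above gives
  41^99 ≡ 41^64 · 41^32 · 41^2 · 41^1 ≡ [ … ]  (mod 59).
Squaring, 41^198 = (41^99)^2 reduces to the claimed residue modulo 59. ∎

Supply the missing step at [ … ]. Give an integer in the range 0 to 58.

12

41^64 · 41^32 · 41^2 · 41^1 ≡ 22 · 9 · 29 · 41 = 235422.
235422 mod 59 = 12, so 41^99 ≡ 12 (mod 59).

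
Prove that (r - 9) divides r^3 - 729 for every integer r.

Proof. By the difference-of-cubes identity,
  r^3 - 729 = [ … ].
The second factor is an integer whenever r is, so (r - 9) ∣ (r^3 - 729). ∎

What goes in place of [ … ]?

(r - 9)(r^2 + 9r + 81)

Polynomial division of r^3 - 729 by r - 9 leaves remainder 0 and quotient r^2 + 9r + 81.
Hence r^3 - 729 = (r - 9)(r^2 + 9r + 81).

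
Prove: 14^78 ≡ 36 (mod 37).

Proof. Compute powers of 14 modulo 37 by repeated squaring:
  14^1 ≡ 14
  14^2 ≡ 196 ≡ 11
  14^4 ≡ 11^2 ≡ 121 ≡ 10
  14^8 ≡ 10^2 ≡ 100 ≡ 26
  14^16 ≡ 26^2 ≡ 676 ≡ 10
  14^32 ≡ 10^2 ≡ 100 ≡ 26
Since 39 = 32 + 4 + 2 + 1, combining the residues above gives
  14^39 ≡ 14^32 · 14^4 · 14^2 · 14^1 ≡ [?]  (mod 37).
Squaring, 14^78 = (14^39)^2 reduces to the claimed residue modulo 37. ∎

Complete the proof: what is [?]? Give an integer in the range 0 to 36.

Multiply the listed residues: 26 · 10 · 11 · 14 = 260 → 2860 → 40040.
Reducing modulo 37: 40040 = 1082·37 + 6, so 14^39 ≡ 6.

6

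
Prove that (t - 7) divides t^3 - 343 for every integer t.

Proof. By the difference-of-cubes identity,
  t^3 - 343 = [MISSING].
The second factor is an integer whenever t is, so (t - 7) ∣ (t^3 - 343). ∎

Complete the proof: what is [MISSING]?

a^3 - b^3 = (a - b)(a^2 + ab + b^2). With a = t, b = 7:
t^3 - 343 = (t - 7)(t^2 + 7t + 49).

(t - 7)(t^2 + 7t + 49)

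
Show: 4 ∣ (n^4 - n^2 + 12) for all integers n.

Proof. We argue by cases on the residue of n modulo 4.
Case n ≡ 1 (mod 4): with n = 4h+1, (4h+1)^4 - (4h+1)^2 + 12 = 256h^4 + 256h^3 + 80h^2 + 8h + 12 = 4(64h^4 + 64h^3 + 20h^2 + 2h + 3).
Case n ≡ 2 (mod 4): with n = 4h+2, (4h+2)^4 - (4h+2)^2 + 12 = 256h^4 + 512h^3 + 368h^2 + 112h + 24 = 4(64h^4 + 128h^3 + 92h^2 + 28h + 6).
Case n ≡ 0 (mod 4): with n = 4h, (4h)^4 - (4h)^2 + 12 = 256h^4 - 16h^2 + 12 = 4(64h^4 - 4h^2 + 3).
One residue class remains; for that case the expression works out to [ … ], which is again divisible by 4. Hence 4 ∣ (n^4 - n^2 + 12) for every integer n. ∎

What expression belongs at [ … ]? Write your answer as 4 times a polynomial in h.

The residues treated are {1, 2, 0}, so the missing case is n ≡ 3 (mod 4); write n = 4h+3.
Then (4h+3)^4 - (4h+3)^2 + 12 = 256h^4 + 768h^3 + 848h^2 + 408h + 84 = 4(64h^4 + 192h^3 + 212h^2 + 102h + 21).

4(64h^4 + 192h^3 + 212h^2 + 102h + 21)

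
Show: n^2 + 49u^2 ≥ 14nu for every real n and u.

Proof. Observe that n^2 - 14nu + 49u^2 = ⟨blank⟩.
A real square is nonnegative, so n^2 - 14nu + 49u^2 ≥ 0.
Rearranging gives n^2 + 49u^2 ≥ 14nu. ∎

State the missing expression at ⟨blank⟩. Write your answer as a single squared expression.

(n - 7u)^2

The leading and trailing coefficients are 1^2 and 7^2, and 14 = 2·1·7, so the trinomial is (n - 7u)^2.
Hence n^2 - 14nu + 49u^2 ≥ 0.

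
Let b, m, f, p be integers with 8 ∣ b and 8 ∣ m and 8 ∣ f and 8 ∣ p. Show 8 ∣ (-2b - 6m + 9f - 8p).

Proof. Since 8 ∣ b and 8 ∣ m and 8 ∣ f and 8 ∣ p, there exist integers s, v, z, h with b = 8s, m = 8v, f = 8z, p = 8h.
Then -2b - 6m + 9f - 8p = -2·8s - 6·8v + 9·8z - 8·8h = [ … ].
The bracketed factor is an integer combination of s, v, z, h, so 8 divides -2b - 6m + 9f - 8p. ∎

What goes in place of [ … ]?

8(-8h - 2s - 6v + 9z)

Pull the common 8 out of every term: -2·8s - 6·8v + 9·8z - 8·8h = 8(-8h - 2s - 6v + 9z).
-8h - 2s - 6v + 9z is an integer, which exhibits the divisibility.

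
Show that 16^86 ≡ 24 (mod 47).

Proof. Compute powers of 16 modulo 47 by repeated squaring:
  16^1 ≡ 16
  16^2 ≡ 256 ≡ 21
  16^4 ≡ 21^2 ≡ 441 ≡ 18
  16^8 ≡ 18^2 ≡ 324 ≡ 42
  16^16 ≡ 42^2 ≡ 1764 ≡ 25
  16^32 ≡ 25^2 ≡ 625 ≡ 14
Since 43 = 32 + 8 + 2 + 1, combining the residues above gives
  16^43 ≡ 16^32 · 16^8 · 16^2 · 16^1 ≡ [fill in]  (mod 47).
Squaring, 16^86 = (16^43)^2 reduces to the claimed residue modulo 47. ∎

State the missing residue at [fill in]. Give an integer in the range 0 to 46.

Multiply the listed residues: 14 · 42 · 21 · 16 = 588 → 12348 → 197568.
Reducing modulo 47: 197568 = 4203·47 + 27, so 16^43 ≡ 27.

27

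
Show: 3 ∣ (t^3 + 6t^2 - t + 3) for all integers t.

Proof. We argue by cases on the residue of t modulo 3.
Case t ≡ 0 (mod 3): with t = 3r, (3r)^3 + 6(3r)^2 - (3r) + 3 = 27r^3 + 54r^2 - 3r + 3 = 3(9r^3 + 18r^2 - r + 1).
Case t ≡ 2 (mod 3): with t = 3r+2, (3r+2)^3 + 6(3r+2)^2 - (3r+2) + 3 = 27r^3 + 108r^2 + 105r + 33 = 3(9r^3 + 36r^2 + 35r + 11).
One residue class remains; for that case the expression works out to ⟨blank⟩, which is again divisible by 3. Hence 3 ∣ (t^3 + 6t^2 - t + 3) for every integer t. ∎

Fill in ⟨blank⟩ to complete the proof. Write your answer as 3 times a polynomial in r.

3(9r^3 + 27r^2 + 14r + 3)

The residues treated are {0, 2}, so the missing case is t ≡ 1 (mod 3); write t = 3r+1.
Then (3r+1)^3 + 6(3r+1)^2 - (3r+1) + 3 = 27r^3 + 81r^2 + 42r + 9 = 3(9r^3 + 27r^2 + 14r + 3).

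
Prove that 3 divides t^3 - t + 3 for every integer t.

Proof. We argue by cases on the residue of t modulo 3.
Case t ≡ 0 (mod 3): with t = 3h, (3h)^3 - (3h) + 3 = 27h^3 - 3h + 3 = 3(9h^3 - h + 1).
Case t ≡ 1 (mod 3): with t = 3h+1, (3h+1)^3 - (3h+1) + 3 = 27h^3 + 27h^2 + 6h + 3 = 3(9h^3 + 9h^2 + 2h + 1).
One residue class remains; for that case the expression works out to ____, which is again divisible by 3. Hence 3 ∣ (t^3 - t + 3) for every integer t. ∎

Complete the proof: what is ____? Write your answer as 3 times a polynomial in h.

The residues treated are {0, 1}, so the missing case is t ≡ 2 (mod 3); write t = 3h+2.
Then (3h+2)^3 - (3h+2) + 3 = 27h^3 + 54h^2 + 33h + 9 = 3(9h^3 + 18h^2 + 11h + 3).

3(9h^3 + 18h^2 + 11h + 3)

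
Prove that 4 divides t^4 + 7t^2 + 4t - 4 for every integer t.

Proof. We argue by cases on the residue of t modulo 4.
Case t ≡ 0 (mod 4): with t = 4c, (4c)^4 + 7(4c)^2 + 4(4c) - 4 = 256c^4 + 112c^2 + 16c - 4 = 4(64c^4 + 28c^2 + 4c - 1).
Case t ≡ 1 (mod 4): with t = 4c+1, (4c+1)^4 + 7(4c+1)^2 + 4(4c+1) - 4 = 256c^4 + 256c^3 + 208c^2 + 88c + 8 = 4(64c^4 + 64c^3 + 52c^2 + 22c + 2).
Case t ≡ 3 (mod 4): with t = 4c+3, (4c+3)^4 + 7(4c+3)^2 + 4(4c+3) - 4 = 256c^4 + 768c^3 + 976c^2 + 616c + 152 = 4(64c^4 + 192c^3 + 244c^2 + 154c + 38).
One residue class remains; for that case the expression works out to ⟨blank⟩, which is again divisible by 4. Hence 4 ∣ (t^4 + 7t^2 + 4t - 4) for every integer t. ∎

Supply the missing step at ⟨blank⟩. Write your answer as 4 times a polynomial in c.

4(64c^4 + 128c^3 + 124c^2 + 64c + 12)

Only t ≡ 2 (mod 4) is unaccounted for. Put t = 4c+2:
(4c+2)^4 + 7(4c+2)^2 + 4(4c+2) - 4 expands to 256c^4 + 512c^3 + 496c^2 + 256c + 48,
and factoring out 4 leaves 4(64c^4 + 128c^3 + 124c^2 + 64c + 12).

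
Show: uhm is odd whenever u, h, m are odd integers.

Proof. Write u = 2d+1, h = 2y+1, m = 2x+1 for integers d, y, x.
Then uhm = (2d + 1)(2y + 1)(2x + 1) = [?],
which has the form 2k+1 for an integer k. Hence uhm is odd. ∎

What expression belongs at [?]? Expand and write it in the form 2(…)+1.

Expanding: (2d + 1)(2y + 1)(2x + 1) = 8dxy + 4dx + 4dy + 2d + 4xy + 2x + 2y + 1.
Every term except the constant is even, so this is 2(4dxy + 2dx + 2dy + d + 2xy + x + y) + 1,
and 4dxy + 2dx + 2dy + d + 2xy + x + y ∈ ℤ gives the required form.

2(4dxy + 2dx + 2dy + d + 2xy + x + y) + 1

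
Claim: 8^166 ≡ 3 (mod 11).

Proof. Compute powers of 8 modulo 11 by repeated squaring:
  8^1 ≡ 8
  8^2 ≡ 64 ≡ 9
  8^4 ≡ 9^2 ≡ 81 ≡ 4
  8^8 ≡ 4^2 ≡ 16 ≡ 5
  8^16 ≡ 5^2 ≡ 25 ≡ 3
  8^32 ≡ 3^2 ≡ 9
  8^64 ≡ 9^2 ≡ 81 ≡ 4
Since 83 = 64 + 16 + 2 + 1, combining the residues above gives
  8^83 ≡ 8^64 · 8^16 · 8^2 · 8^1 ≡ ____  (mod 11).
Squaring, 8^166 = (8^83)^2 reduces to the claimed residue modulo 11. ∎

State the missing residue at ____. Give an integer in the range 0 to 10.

Multiply the listed residues: 4 · 3 · 9 · 8 = 12 → 108 → 864.
Reducing modulo 11: 864 = 78·11 + 6, so 8^83 ≡ 6.

6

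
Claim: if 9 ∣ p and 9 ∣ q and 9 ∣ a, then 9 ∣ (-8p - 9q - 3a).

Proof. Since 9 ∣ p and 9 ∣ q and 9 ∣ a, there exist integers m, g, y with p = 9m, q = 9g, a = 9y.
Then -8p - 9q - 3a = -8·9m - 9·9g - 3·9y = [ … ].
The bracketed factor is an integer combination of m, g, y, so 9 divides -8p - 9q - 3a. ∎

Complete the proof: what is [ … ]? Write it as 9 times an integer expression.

9(-9g - 8m - 3y)

Pull the common 9 out of every term: -8·9m - 9·9g - 3·9y = 9(-9g - 8m - 3y).
-9g - 8m - 3y is an integer, which exhibits the divisibility.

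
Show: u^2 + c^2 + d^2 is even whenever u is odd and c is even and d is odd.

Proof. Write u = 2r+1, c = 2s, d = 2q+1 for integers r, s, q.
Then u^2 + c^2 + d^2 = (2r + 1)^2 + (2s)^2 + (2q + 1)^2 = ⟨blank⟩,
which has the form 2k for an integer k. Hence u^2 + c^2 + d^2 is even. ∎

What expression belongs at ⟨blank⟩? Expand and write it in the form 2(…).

2(2q^2 + 2q + 2r^2 + 2r + 2s^2 + 1)

(2r + 1)^2 + (2s)^2 + (2q + 1)^2 = 4q^2 + 4q + 4r^2 + 4r + 4s^2 + 2
= 2(2q^2 + 2q + 2r^2 + 2r + 2s^2 + 1).
Since 2q^2 + 2q + 2r^2 + 2r + 2s^2 + 1 is an integer, the sum of squares is of the form 2k for an integer k.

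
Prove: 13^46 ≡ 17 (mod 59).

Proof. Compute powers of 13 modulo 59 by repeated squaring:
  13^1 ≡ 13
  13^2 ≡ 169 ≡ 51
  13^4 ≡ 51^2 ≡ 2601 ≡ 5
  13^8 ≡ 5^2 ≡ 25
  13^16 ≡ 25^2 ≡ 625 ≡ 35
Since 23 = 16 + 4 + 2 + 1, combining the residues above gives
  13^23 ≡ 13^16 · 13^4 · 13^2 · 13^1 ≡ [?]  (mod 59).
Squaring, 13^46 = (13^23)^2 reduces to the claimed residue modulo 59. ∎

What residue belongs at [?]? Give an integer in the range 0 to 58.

Multiply the listed residues: 35 · 5 · 51 · 13 = 175 → 8925 → 116025.
Reducing modulo 59: 116025 = 1966·59 + 31, so 13^23 ≡ 31.

31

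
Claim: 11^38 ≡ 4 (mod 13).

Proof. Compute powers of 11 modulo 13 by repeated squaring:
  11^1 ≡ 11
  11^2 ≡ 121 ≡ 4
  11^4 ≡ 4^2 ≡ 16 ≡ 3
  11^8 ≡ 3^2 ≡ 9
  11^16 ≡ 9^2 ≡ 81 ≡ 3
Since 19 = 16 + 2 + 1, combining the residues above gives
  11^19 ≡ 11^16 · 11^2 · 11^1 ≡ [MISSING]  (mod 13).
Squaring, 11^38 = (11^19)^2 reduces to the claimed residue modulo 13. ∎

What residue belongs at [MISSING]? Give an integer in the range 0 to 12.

11^16 · 11^2 · 11^1 ≡ 3 · 4 · 11 = 132.
132 mod 13 = 2, so 11^19 ≡ 2 (mod 13).

2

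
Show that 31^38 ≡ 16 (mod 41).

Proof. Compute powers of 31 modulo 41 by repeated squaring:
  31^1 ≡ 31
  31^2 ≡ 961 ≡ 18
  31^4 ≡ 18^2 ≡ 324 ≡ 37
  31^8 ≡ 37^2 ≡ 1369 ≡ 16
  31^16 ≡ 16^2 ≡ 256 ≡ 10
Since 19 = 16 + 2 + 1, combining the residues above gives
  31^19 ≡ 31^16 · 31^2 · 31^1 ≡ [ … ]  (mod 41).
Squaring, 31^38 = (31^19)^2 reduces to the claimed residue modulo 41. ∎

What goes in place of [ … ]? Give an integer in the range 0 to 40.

Multiply the listed residues: 10 · 18 · 31 = 180 → 5580.
Reducing modulo 41: 5580 = 136·41 + 4, so 31^19 ≡ 4.

4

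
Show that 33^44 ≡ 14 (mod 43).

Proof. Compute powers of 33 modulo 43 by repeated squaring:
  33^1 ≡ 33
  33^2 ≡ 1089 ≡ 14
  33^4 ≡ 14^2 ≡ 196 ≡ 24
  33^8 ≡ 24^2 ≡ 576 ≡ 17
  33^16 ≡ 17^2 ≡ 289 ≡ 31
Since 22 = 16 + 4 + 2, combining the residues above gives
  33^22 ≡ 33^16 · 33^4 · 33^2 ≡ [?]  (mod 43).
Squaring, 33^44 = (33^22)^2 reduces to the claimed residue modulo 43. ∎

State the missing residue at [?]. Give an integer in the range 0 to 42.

Multiply the listed residues: 31 · 24 · 14 = 744 → 10416.
Reducing modulo 43: 10416 = 242·43 + 10, so 33^22 ≡ 10.

10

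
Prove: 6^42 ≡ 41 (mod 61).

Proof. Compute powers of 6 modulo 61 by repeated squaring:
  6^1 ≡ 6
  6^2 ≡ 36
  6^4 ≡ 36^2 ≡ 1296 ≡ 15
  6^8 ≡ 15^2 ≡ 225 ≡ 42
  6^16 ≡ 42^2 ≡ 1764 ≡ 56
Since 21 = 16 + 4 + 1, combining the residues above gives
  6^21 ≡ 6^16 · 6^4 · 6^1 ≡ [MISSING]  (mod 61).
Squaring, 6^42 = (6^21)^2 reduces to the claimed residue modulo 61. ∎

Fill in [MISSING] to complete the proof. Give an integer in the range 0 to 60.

38

Multiply the listed residues: 56 · 15 · 6 = 840 → 5040.
Reducing modulo 61: 5040 = 82·61 + 38, so 6^21 ≡ 38.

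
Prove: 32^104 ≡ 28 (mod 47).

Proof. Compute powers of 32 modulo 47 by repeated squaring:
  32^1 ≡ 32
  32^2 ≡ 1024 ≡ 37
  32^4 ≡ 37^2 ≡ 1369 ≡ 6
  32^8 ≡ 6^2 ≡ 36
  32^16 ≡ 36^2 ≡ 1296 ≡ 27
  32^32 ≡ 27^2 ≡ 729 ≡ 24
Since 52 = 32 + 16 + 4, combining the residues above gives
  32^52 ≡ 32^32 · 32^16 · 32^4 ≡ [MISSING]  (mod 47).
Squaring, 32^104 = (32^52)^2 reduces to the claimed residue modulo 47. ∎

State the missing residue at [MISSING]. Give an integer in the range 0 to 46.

34

Multiply the listed residues: 24 · 27 · 6 = 648 → 3888.
Reducing modulo 47: 3888 = 82·47 + 34, so 32^52 ≡ 34.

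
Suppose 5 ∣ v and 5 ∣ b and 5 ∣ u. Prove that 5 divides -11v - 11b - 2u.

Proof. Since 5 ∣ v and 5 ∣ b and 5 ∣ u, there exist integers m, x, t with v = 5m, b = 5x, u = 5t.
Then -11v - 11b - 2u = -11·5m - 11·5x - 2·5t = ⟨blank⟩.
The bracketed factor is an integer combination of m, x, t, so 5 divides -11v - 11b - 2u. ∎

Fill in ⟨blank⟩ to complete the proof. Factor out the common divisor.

Each term has a factor of 5: -11·5m - 11·5x - 2·5t = 5·(-11m - 2t - 11x).
Since -11m - 2t - 11x is an integer, 5 ∣ (-11v - 11b - 2u).

5(-11m - 2t - 11x)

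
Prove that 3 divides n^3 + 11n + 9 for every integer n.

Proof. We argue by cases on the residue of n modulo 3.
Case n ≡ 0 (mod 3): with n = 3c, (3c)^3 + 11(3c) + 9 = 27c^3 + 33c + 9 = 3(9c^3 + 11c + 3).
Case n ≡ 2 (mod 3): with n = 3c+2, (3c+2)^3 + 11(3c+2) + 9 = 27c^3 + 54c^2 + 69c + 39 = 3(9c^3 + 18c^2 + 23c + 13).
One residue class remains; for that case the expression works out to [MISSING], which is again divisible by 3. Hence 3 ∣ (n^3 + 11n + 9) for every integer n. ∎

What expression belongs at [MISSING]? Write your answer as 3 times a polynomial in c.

3(9c^3 + 9c^2 + 14c + 7)

The residues treated are {0, 2}, so the missing case is n ≡ 1 (mod 3); write n = 3c+1.
Then (3c+1)^3 + 11(3c+1) + 9 = 27c^3 + 27c^2 + 42c + 21 = 3(9c^3 + 9c^2 + 14c + 7).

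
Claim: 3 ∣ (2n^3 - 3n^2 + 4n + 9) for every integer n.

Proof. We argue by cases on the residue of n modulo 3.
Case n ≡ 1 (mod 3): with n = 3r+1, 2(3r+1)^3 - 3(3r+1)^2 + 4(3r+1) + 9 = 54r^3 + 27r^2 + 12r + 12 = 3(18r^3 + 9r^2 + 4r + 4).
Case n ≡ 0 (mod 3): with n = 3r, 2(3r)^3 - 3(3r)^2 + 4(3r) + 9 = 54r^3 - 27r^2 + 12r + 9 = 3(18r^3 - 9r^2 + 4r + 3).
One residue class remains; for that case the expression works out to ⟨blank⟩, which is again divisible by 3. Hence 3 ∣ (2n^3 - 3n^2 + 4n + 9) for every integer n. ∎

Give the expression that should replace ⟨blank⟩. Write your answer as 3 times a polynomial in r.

3(18r^3 + 27r^2 + 16r + 7)

The residues treated are {1, 0}, so the missing case is n ≡ 2 (mod 3); write n = 3r+2.
Then 2(3r+2)^3 - 3(3r+2)^2 + 4(3r+2) + 9 = 54r^3 + 81r^2 + 48r + 21 = 3(18r^3 + 27r^2 + 16r + 7).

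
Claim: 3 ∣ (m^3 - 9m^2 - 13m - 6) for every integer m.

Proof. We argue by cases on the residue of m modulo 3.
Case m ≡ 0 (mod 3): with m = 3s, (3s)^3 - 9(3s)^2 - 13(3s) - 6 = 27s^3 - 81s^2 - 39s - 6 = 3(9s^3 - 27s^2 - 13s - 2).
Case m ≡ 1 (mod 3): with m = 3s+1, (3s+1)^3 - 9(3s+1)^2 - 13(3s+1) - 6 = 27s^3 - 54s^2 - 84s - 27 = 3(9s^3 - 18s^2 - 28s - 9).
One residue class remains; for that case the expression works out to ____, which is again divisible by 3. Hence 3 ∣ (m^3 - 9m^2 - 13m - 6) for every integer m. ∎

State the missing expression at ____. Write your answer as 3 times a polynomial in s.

Only m ≡ 2 (mod 3) is unaccounted for. Put m = 3s+2:
(3s+2)^3 - 9(3s+2)^2 - 13(3s+2) - 6 expands to 27s^3 - 27s^2 - 111s - 60,
and factoring out 3 leaves 3(9s^3 - 9s^2 - 37s - 20).

3(9s^3 - 9s^2 - 37s - 20)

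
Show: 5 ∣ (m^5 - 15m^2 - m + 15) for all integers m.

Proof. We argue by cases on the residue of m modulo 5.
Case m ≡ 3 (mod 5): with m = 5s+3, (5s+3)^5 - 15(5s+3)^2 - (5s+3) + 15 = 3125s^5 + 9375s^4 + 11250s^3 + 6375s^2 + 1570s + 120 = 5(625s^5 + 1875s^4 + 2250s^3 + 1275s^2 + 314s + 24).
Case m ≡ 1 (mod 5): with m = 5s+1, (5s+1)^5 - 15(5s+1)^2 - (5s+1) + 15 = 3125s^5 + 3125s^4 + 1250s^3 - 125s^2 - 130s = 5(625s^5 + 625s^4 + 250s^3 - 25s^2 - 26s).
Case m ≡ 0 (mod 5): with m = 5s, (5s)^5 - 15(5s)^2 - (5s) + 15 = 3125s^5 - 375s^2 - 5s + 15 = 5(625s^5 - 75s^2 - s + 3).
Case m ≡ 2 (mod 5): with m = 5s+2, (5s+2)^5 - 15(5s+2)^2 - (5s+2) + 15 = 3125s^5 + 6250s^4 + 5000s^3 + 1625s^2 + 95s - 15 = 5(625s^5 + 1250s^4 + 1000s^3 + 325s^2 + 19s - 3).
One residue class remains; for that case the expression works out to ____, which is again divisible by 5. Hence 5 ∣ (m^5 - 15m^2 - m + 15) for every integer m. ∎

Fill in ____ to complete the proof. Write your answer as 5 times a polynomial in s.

5(625s^5 + 2500s^4 + 4000s^3 + 3125s^2 + 1159s + 159)

The residues treated are {3, 1, 0, 2}, so the missing case is m ≡ 4 (mod 5); write m = 5s+4.
Then (5s+4)^5 - 15(5s+4)^2 - (5s+4) + 15 = 3125s^5 + 12500s^4 + 20000s^3 + 15625s^2 + 5795s + 795 = 5(625s^5 + 2500s^4 + 4000s^3 + 3125s^2 + 1159s + 159).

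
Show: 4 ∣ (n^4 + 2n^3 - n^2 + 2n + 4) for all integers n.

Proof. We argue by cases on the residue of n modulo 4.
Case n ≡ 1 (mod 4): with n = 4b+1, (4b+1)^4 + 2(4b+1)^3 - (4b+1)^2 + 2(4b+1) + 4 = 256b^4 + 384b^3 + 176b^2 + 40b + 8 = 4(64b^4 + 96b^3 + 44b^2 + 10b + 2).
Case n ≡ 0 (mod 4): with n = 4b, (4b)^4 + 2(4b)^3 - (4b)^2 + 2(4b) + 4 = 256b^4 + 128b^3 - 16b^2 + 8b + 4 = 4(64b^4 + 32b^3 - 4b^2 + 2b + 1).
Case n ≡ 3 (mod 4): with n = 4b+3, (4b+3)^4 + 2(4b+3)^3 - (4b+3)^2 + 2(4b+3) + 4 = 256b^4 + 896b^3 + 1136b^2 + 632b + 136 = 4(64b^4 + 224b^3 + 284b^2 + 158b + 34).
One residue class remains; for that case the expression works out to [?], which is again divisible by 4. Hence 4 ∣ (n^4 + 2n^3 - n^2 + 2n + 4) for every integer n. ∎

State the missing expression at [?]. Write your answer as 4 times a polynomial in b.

4(64b^4 + 160b^3 + 140b^2 + 54b + 9)

Only n ≡ 2 (mod 4) is unaccounted for. Put n = 4b+2:
(4b+2)^4 + 2(4b+2)^3 - (4b+2)^2 + 2(4b+2) + 4 expands to 256b^4 + 640b^3 + 560b^2 + 216b + 36,
and factoring out 4 leaves 4(64b^4 + 160b^3 + 140b^2 + 54b + 9).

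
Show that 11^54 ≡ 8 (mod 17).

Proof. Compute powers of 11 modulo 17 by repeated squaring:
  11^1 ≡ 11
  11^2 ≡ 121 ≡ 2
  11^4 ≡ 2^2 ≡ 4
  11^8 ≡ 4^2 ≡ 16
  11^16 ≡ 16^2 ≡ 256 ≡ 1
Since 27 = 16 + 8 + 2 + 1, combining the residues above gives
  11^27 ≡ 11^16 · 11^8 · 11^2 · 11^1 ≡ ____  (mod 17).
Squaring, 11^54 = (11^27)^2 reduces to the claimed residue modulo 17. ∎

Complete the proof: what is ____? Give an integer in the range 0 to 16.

12

Multiply the listed residues: 1 · 16 · 2 · 11 = 16 → 32 → 352.
Reducing modulo 17: 352 = 20·17 + 12, so 11^27 ≡ 12.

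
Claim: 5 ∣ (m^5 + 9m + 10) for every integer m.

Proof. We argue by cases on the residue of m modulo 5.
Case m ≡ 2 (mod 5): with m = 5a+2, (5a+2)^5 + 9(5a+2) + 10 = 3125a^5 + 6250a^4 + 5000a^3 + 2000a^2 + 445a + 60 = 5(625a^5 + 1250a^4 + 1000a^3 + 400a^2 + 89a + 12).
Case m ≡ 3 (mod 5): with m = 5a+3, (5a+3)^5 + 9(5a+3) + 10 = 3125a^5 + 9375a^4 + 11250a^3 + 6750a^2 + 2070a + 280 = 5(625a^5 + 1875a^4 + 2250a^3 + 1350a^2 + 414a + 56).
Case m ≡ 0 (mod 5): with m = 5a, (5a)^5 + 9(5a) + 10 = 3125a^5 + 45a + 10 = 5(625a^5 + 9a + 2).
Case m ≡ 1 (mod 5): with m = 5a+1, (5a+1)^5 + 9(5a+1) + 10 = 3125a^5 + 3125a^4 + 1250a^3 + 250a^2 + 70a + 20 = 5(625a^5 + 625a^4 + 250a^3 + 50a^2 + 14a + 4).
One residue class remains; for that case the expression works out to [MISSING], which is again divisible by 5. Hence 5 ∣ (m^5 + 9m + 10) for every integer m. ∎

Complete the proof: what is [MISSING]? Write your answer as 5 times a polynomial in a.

Only m ≡ 4 (mod 5) is unaccounted for. Put m = 5a+4:
(5a+4)^5 + 9(5a+4) + 10 expands to 3125a^5 + 12500a^4 + 20000a^3 + 16000a^2 + 6445a + 1070,
and factoring out 5 leaves 5(625a^5 + 2500a^4 + 4000a^3 + 3200a^2 + 1289a + 214).

5(625a^5 + 2500a^4 + 4000a^3 + 3200a^2 + 1289a + 214)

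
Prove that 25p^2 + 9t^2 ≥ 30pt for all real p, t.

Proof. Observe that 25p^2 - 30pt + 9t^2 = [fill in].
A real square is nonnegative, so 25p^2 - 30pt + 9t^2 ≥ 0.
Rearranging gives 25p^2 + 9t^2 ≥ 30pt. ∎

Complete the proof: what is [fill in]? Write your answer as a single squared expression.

(5p - 3t)^2

The leading and trailing coefficients are 5^2 and 3^2, and 30 = 2·5·3, so the trinomial is (5p - 3t)^2.
Hence 25p^2 - 30pt + 9t^2 ≥ 0.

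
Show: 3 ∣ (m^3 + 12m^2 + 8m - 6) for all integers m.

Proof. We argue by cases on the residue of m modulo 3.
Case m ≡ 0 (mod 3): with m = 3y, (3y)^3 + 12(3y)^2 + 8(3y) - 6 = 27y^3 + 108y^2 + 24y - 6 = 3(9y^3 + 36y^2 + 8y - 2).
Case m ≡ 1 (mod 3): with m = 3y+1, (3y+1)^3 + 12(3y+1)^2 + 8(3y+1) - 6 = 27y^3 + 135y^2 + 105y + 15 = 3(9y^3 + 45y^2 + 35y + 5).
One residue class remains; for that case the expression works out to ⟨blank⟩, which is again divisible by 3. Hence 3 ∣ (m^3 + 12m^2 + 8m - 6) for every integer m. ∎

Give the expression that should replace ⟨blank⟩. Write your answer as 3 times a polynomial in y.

Only m ≡ 2 (mod 3) is unaccounted for. Put m = 3y+2:
(3y+2)^3 + 12(3y+2)^2 + 8(3y+2) - 6 expands to 27y^3 + 162y^2 + 204y + 66,
and factoring out 3 leaves 3(9y^3 + 54y^2 + 68y + 22).

3(9y^3 + 54y^2 + 68y + 22)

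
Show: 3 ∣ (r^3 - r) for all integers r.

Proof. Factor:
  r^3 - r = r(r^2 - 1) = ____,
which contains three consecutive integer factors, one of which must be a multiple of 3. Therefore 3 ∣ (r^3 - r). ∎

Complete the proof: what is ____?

r(r^2 - 1) = r(r - 1)(r + 1) = (r - 1)r(r + 1).
These three factors are consecutive integers, so their product is divisible by 3.

(r - 1)r(r + 1)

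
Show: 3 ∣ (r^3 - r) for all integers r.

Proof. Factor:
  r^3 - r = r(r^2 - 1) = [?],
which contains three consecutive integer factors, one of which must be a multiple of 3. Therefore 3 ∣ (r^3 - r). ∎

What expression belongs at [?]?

(r - 1)r(r + 1)

r(r^2 - 1) = r(r - 1)(r + 1) = (r - 1)r(r + 1).
These three factors are consecutive integers, so their product is divisible by 3.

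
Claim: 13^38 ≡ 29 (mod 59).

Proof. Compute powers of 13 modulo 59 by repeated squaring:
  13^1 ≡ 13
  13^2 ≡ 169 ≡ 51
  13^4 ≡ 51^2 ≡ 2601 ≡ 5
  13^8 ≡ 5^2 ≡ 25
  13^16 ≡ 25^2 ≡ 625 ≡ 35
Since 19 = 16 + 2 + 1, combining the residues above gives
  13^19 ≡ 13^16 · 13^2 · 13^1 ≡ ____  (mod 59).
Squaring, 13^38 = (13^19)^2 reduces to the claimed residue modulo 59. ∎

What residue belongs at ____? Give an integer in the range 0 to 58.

18

13^16 · 13^2 · 13^1 ≡ 35 · 51 · 13 = 23205.
23205 mod 59 = 18, so 13^19 ≡ 18 (mod 59).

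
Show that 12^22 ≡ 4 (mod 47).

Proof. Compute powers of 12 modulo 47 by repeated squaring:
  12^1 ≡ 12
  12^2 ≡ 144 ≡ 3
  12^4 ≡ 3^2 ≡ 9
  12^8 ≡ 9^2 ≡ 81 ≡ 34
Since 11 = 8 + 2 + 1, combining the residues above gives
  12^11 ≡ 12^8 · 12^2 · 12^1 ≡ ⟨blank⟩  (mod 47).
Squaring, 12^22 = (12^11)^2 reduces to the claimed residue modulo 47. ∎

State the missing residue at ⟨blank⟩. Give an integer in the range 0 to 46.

12^8 · 12^2 · 12^1 ≡ 34 · 3 · 12 = 1224.
1224 mod 47 = 2, so 12^11 ≡ 2 (mod 47).

2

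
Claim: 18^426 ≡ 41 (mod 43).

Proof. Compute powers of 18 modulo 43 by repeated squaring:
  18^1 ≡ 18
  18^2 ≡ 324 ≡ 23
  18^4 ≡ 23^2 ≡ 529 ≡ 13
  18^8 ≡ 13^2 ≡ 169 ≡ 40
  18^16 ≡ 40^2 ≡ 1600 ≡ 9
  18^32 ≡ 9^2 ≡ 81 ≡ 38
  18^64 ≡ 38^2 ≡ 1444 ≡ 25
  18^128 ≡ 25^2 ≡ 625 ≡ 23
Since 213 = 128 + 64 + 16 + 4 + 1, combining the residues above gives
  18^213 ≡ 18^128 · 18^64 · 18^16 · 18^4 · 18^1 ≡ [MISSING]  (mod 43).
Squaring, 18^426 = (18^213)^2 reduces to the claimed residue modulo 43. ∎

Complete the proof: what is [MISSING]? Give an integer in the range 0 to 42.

18^128 · 18^64 · 18^16 · 18^4 · 18^1 ≡ 23 · 25 · 9 · 13 · 18 = 1210950.
1210950 mod 43 = 27, so 18^213 ≡ 27 (mod 43).

27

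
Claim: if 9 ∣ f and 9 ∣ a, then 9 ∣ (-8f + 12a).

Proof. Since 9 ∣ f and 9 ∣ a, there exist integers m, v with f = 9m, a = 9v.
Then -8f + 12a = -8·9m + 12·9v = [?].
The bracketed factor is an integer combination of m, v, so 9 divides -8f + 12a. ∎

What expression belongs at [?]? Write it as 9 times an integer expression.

Each term has a factor of 9: -8·9m + 12·9v = 9·(-8m + 12v).
Since -8m + 12v is an integer, 9 ∣ (-8f + 12a).

9(-8m + 12v)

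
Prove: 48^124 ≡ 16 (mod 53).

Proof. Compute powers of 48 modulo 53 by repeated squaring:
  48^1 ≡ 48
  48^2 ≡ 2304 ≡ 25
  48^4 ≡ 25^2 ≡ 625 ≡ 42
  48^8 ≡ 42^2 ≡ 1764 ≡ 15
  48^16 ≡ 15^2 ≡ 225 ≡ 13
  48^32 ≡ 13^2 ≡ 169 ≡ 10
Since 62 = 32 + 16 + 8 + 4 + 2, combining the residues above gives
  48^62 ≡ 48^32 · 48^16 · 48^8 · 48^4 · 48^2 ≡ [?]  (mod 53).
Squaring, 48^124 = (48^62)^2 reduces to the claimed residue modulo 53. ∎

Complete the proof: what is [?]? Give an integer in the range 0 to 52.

Multiply the listed residues: 10 · 13 · 15 · 42 · 25 = 130 → 1950 → 81900 → 2047500.
Reducing modulo 53: 2047500 = 38632·53 + 4, so 48^62 ≡ 4.

4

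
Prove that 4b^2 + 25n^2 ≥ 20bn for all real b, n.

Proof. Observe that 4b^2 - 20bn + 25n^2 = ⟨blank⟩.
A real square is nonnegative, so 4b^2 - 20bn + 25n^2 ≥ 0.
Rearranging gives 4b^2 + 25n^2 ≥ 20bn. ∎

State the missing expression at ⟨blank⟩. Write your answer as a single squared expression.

4b^2 - 20bn + 25n^2 is a perfect-square trinomial: the outer terms are (2b)^2 and (5n)^2, and the cross term is -2·2b·5n.
So 4b^2 - 20bn + 25n^2 = (2b - 5n)^2 ≥ 0.

(2b - 5n)^2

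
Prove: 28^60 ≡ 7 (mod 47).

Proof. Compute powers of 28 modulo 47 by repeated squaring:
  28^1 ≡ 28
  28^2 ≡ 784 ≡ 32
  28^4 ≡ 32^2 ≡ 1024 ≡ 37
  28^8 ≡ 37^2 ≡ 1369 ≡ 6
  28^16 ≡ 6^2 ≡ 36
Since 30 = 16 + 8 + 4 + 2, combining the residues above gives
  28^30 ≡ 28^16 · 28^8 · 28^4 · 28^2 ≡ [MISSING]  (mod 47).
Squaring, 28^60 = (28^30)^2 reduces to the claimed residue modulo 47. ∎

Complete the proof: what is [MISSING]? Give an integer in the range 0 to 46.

Multiply the listed residues: 36 · 6 · 37 · 32 = 216 → 7992 → 255744.
Reducing modulo 47: 255744 = 5441·47 + 17, so 28^30 ≡ 17.

17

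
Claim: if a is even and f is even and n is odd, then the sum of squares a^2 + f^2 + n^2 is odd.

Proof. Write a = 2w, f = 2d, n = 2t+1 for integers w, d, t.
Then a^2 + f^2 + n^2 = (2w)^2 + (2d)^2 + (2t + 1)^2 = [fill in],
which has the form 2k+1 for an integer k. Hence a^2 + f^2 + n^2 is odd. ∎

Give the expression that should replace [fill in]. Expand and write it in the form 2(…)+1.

Expanding: (2w)^2 + (2d)^2 + (2t + 1)^2 = 4d^2 + 4t^2 + 4t + 4w^2 + 1.
Every term except the constant is even, so this is 2(2d^2 + 2t^2 + 2t + 2w^2) + 1,
and 2d^2 + 2t^2 + 2t + 2w^2 ∈ ℤ gives the required form.

2(2d^2 + 2t^2 + 2t + 2w^2) + 1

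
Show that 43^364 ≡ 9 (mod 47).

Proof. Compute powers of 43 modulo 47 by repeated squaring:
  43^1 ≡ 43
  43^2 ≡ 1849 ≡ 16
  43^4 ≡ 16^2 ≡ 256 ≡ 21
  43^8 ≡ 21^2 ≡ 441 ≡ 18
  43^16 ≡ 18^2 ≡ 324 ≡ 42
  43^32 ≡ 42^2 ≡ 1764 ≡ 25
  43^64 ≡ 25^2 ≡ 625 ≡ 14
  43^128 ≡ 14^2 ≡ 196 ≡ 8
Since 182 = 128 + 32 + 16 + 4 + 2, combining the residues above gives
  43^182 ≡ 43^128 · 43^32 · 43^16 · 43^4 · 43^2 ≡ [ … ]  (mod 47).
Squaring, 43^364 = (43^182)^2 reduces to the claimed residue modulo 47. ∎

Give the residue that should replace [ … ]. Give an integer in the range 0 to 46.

3

43^128 · 43^32 · 43^16 · 43^4 · 43^2 ≡ 8 · 25 · 42 · 21 · 16 = 2822400.
2822400 mod 47 = 3, so 43^182 ≡ 3 (mod 47).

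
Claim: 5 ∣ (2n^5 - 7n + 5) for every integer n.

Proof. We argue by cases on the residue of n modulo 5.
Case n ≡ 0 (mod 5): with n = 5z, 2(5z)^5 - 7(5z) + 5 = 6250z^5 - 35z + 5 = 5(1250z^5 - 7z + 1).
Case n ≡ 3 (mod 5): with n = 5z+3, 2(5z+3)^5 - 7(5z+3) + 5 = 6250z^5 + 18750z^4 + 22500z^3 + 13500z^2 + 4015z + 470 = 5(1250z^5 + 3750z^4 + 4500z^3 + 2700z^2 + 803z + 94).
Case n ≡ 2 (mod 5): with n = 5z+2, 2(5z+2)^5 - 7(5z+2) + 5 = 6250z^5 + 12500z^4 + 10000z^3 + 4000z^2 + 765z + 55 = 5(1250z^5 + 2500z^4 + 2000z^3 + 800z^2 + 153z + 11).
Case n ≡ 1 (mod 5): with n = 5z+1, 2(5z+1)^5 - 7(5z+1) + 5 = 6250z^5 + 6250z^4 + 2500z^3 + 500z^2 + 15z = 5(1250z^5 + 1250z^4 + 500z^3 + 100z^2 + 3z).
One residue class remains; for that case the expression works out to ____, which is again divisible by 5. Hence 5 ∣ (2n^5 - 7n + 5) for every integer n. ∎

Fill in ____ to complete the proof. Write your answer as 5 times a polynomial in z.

5(1250z^5 + 5000z^4 + 8000z^3 + 6400z^2 + 2553z + 405)

The residues treated are {0, 3, 2, 1}, so the missing case is n ≡ 4 (mod 5); write n = 5z+4.
Then 2(5z+4)^5 - 7(5z+4) + 5 = 6250z^5 + 25000z^4 + 40000z^3 + 32000z^2 + 12765z + 2025 = 5(1250z^5 + 5000z^4 + 8000z^3 + 6400z^2 + 2553z + 405).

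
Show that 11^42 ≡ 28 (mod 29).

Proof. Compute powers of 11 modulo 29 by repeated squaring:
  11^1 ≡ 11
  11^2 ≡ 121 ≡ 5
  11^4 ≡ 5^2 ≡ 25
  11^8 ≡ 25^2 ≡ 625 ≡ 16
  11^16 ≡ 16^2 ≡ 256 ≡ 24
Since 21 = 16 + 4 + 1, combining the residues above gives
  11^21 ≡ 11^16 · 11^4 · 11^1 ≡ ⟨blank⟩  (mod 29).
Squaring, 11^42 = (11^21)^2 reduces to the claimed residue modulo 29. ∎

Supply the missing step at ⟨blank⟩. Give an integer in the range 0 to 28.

17

Multiply the listed residues: 24 · 25 · 11 = 600 → 6600.
Reducing modulo 29: 6600 = 227·29 + 17, so 11^21 ≡ 17.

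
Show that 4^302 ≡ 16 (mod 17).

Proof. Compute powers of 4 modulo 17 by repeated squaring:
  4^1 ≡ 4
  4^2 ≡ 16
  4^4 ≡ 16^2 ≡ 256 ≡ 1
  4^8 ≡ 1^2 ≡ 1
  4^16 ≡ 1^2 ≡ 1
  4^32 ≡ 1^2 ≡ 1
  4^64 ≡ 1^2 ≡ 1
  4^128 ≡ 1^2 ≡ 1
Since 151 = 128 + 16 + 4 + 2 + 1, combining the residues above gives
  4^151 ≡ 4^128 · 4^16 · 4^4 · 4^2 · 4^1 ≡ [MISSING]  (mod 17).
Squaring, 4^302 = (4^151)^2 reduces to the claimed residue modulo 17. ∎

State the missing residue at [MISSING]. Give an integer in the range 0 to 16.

Multiply the listed residues: 1 · 1 · 1 · 16 · 4 = 1 → 1 → 16 → 64.
Reducing modulo 17: 64 = 3·17 + 13, so 4^151 ≡ 13.

13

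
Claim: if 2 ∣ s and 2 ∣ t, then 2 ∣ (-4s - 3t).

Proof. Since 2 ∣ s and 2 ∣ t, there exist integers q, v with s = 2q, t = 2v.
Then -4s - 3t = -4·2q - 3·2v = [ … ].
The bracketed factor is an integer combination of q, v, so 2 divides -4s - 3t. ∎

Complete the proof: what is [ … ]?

2(-4q - 3v)

Pull the common 2 out of every term: -4·2q - 3·2v = 2(-4q - 3v).
-4q - 3v is an integer, which exhibits the divisibility.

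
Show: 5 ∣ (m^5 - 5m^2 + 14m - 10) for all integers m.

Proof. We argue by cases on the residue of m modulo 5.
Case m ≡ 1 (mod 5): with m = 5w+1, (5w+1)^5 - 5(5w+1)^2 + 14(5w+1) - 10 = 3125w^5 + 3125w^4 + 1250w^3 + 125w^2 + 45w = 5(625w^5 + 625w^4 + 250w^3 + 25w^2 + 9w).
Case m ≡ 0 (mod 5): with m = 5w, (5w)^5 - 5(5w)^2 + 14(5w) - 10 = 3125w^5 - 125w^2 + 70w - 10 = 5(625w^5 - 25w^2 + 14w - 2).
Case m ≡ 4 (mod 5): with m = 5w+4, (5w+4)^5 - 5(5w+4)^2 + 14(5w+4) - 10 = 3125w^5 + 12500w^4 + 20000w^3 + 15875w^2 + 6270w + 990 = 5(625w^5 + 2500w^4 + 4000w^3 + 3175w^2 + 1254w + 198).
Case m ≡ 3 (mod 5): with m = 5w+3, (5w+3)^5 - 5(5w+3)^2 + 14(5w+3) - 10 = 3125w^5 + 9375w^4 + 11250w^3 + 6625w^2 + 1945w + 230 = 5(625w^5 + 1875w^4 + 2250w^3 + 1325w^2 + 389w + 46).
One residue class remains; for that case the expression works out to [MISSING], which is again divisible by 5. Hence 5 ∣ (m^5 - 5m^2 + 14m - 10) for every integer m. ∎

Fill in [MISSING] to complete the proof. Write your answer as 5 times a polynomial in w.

5(625w^5 + 1250w^4 + 1000w^3 + 375w^2 + 74w + 6)

The residues treated are {1, 0, 4, 3}, so the missing case is m ≡ 2 (mod 5); write m = 5w+2.
Then (5w+2)^5 - 5(5w+2)^2 + 14(5w+2) - 10 = 3125w^5 + 6250w^4 + 5000w^3 + 1875w^2 + 370w + 30 = 5(625w^5 + 1250w^4 + 1000w^3 + 375w^2 + 74w + 6).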